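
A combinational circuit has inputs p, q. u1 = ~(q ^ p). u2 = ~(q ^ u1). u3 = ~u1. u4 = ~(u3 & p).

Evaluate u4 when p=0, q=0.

u1 = ~(0 ^ 0) = 1
u3 = ~1 = 0
u4 = ~(0 & 0) = 1

1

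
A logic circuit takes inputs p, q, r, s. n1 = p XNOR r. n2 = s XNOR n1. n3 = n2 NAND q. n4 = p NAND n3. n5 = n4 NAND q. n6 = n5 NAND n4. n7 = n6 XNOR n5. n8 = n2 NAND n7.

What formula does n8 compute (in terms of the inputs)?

(s XNOR (p XNOR r)) NAND ((((p NAND ((s XNOR (p XNOR r)) NAND q)) NAND q) NAND (p NAND ((s XNOR (p XNOR r)) NAND q))) XNOR ((p NAND ((s XNOR (p XNOR r)) NAND q)) NAND q))

n1 = p XNOR r
n2 = s XNOR n1 = s XNOR (p XNOR r)
n3 = n2 NAND q = (s XNOR (p XNOR r)) NAND q
n4 = p NAND n3 = p NAND ((s XNOR (p XNOR r)) NAND q)
n5 = n4 NAND q = (p NAND ((s XNOR (p XNOR r)) NAND q)) NAND q
n6 = n5 NAND n4 = ((p NAND ((s XNOR (p XNOR r)) NAND q)) NAND q) NAND (p NAND ((s XNOR (p XNOR r)) NAND q))
n7 = n6 XNOR n5 = (((p NAND ((s XNOR (p XNOR r)) NAND q)) NAND q) NAND (p NAND ((s XNOR (p XNOR r)) NAND q))) XNOR ((p NAND ((s XNOR (p XNOR r)) NAND q)) NAND q)
n8 = n2 NAND n7 = (s XNOR (p XNOR r)) NAND ((((p NAND ((s XNOR (p XNOR r)) NAND q)) NAND q) NAND (p NAND ((s XNOR (p XNOR r)) NAND q))) XNOR ((p NAND ((s XNOR (p XNOR r)) NAND q)) NAND q))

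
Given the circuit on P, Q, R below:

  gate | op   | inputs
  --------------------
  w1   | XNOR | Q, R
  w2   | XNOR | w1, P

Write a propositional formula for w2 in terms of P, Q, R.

(Q XNOR R) XNOR P

w1 = Q XNOR R
w2 = w1 XNOR P = (Q XNOR R) XNOR P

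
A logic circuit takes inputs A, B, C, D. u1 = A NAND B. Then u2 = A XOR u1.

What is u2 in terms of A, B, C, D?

u1 = A NAND B
u2 = A XOR u1 = A XOR (A NAND B)

A XOR (A NAND B)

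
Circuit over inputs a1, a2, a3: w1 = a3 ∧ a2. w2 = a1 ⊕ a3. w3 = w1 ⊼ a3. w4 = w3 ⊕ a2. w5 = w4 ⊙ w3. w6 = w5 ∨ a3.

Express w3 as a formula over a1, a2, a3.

w1 = a3 ∧ a2
w3 = w1 ⊼ a3 = (a3 ∧ a2) ⊼ a3

(a3 ∧ a2) ⊼ a3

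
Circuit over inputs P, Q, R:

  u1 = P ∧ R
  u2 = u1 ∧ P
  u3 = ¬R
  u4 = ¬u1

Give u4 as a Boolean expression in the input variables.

u1 = P ∧ R
u4 = ¬u1 = ¬(P ∧ R)

¬(P ∧ R)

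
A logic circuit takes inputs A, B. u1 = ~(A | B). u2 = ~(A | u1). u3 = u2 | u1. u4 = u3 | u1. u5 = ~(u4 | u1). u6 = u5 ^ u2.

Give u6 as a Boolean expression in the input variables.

(~((((~(A | (~(A | B)))) | (~(A | B))) | (~(A | B))) | (~(A | B)))) ^ (~(A | (~(A | B))))

u1 = ~(A | B)
u2 = ~(A | u1) = ~(A | (~(A | B)))
u3 = u2 | u1 = (~(A | (~(A | B)))) | (~(A | B))
u4 = u3 | u1 = ((~(A | (~(A | B)))) | (~(A | B))) | (~(A | B))
u5 = ~(u4 | u1) = ~((((~(A | (~(A | B)))) | (~(A | B))) | (~(A | B))) | (~(A | B)))
u6 = u5 ^ u2 = (~((((~(A | (~(A | B)))) | (~(A | B))) | (~(A | B))) | (~(A | B)))) ^ (~(A | (~(A | B))))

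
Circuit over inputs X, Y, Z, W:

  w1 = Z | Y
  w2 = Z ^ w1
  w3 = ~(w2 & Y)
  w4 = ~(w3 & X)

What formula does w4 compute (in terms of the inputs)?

w1 = Z | Y
w2 = Z ^ w1 = Z ^ (Z | Y)
w3 = ~(w2 & Y) = ~((Z ^ (Z | Y)) & Y)
w4 = ~(w3 & X) = ~((~((Z ^ (Z | Y)) & Y)) & X)

~((~((Z ^ (Z | Y)) & Y)) & X)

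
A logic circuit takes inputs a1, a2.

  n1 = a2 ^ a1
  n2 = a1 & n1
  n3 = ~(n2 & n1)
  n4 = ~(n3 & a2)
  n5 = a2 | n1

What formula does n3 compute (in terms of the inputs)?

~((a1 & (a2 ^ a1)) & (a2 ^ a1))

n1 = a2 ^ a1
n2 = a1 & n1 = a1 & (a2 ^ a1)
n3 = ~(n2 & n1) = ~((a1 & (a2 ^ a1)) & (a2 ^ a1))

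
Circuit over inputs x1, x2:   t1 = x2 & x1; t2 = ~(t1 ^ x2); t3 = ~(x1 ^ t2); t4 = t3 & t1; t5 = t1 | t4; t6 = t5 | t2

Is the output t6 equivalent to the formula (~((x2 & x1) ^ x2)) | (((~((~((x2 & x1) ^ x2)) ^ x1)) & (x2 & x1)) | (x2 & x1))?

Yes

t1 = x2 & x1
t2 = ~(t1 ^ x2) = ~((x2 & x1) ^ x2)
t3 = ~(x1 ^ t2) = ~(x1 ^ (~((x2 & x1) ^ x2)))
t4 = t3 & t1 = (~(x1 ^ (~((x2 & x1) ^ x2)))) & (x2 & x1)
t5 = t1 | t4 = (x2 & x1) | ((~(x1 ^ (~((x2 & x1) ^ x2)))) & (x2 & x1))
t6 = t5 | t2 = ((x2 & x1) | ((~(x1 ^ (~((x2 & x1) ^ x2)))) & (x2 & x1))) | (~((x2 & x1) ^ x2))
At x1=0, x2=1: circuit gives 0, formula gives 0.
At x1=0, x2=0: circuit gives 1, formula gives 1.
Agrees on all 4 inputs.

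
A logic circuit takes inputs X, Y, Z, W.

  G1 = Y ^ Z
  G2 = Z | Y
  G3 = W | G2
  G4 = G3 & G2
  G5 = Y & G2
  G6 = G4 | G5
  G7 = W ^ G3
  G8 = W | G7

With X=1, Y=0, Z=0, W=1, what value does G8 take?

G2 = 0 | 0 = 0
G3 = 1 | 0 = 1
G7 = 1 ^ 1 = 0
G8 = 1 | 0 = 1

1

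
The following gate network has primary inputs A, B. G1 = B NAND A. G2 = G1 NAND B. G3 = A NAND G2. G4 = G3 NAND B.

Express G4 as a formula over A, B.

(A NAND ((B NAND A) NAND B)) NAND B

G1 = B NAND A
G2 = G1 NAND B = (B NAND A) NAND B
G3 = A NAND G2 = A NAND ((B NAND A) NAND B)
G4 = G3 NAND B = (A NAND ((B NAND A) NAND B)) NAND B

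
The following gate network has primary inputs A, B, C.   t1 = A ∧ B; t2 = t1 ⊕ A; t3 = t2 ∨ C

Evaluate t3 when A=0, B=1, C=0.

t1 = 0 ∧ 1 = 0
t2 = 0 ⊕ 0 = 0
t3 = 0 ∨ 0 = 0

0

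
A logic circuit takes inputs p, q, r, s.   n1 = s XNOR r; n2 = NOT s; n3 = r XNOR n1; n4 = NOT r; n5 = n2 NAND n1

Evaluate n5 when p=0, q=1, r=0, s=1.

1

n1 = 1 XNOR 0 = 0
n2 = NOT 1 = 0
n5 = 0 NAND 0 = 1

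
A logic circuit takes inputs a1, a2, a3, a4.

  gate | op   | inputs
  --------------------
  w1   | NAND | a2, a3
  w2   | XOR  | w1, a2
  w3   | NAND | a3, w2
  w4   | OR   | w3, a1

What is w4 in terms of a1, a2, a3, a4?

(a3 NAND ((a2 NAND a3) XOR a2)) OR a1

w1 = a2 NAND a3
w2 = w1 XOR a2 = (a2 NAND a3) XOR a2
w3 = a3 NAND w2 = a3 NAND ((a2 NAND a3) XOR a2)
w4 = w3 OR a1 = (a3 NAND ((a2 NAND a3) XOR a2)) OR a1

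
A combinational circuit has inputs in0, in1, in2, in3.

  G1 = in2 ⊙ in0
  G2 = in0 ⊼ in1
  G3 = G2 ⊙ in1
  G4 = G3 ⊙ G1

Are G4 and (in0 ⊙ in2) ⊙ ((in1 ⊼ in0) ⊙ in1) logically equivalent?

G1 = in2 ⊙ in0
G2 = in0 ⊼ in1
G3 = G2 ⊙ in1 = (in0 ⊼ in1) ⊙ in1
G4 = G3 ⊙ G1 = ((in0 ⊼ in1) ⊙ in1) ⊙ (in2 ⊙ in0)
At in0=0, in1=0, in2=0, in3=0: circuit gives 0, formula gives 0.
At in0=0, in1=0, in2=1, in3=0: circuit gives 1, formula gives 1.
Agrees on all 16 inputs.

Yes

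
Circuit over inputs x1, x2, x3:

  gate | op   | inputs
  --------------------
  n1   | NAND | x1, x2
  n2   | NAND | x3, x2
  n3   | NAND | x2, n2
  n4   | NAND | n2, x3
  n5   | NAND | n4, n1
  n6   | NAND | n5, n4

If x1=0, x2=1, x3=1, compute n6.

1

n1 = 0 NAND 1 = 1
n2 = 1 NAND 1 = 0
n4 = 0 NAND 1 = 1
n5 = 1 NAND 1 = 0
n6 = 0 NAND 1 = 1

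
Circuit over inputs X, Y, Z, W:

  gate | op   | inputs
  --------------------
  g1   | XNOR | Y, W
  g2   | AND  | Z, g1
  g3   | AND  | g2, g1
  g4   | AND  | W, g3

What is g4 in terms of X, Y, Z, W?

W AND ((Z AND (Y XNOR W)) AND (Y XNOR W))

g1 = Y XNOR W
g2 = Z AND g1 = Z AND (Y XNOR W)
g3 = g2 AND g1 = (Z AND (Y XNOR W)) AND (Y XNOR W)
g4 = W AND g3 = W AND ((Z AND (Y XNOR W)) AND (Y XNOR W))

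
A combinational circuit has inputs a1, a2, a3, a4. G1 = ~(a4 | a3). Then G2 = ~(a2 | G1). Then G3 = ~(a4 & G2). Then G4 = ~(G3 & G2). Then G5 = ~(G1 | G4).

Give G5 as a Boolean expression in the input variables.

G1 = ~(a4 | a3)
G2 = ~(a2 | G1) = ~(a2 | (~(a4 | a3)))
G3 = ~(a4 & G2) = ~(a4 & (~(a2 | (~(a4 | a3)))))
G4 = ~(G3 & G2) = ~((~(a4 & (~(a2 | (~(a4 | a3)))))) & (~(a2 | (~(a4 | a3)))))
G5 = ~(G1 | G4) = ~((~(a4 | a3)) | (~((~(a4 & (~(a2 | (~(a4 | a3)))))) & (~(a2 | (~(a4 | a3)))))))

~((~(a4 | a3)) | (~((~(a4 & (~(a2 | (~(a4 | a3)))))) & (~(a2 | (~(a4 | a3)))))))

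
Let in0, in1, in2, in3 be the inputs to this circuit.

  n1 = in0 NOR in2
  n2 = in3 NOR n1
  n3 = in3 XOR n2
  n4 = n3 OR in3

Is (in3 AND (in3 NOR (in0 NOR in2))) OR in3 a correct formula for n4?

n1 = in0 NOR in2
n2 = in3 NOR n1 = in3 NOR (in0 NOR in2)
n3 = in3 XOR n2 = in3 XOR (in3 NOR (in0 NOR in2))
n4 = n3 OR in3 = (in3 XOR (in3 NOR (in0 NOR in2))) OR in3
At in0=0, in1=0, in2=1, in3=0: circuit gives 1, formula gives 0.

No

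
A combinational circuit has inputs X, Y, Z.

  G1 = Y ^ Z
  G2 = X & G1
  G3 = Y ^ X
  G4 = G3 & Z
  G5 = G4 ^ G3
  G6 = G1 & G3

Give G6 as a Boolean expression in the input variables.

(Y ^ Z) & (Y ^ X)

G1 = Y ^ Z
G3 = Y ^ X
G6 = G1 & G3 = (Y ^ Z) & (Y ^ X)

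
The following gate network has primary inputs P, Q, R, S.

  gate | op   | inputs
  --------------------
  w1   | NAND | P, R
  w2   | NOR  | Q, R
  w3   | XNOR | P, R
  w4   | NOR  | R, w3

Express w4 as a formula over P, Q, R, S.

w3 = P XNOR R
w4 = R NOR w3 = R NOR (P XNOR R)

R NOR (P XNOR R)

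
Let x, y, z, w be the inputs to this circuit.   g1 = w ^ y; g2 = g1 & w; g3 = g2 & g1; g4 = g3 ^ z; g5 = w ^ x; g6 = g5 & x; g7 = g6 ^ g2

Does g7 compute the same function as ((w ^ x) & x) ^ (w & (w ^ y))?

Yes

g1 = w ^ y
g2 = g1 & w = (w ^ y) & w
g5 = w ^ x
g6 = g5 & x = (w ^ x) & x
g7 = g6 ^ g2 = ((w ^ x) & x) ^ ((w ^ y) & w)
At x=0, y=0, z=0, w=0: circuit gives 0, formula gives 0.
At x=0, y=0, z=0, w=1: circuit gives 1, formula gives 1.
Agrees on all 16 inputs.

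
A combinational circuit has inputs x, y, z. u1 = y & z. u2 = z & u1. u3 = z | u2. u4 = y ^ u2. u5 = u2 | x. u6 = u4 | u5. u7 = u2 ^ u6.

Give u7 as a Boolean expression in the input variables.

(z & (y & z)) ^ ((y ^ (z & (y & z))) | ((z & (y & z)) | x))

u1 = y & z
u2 = z & u1 = z & (y & z)
u4 = y ^ u2 = y ^ (z & (y & z))
u5 = u2 | x = (z & (y & z)) | x
u6 = u4 | u5 = (y ^ (z & (y & z))) | ((z & (y & z)) | x)
u7 = u2 ^ u6 = (z & (y & z)) ^ ((y ^ (z & (y & z))) | ((z & (y & z)) | x))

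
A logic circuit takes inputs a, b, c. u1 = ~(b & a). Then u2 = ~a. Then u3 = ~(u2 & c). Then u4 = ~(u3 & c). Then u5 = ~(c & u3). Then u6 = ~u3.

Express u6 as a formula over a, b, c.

~(~(~a & c))

u2 = ~a
u3 = ~(u2 & c) = ~(~a & c)
u6 = ~u3 = ~(~(~a & c))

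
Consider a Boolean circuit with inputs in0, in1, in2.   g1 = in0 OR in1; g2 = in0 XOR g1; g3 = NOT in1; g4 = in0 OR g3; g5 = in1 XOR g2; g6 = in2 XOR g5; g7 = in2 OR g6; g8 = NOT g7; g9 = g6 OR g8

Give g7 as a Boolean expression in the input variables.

g1 = in0 OR in1
g2 = in0 XOR g1 = in0 XOR (in0 OR in1)
g5 = in1 XOR g2 = in1 XOR (in0 XOR (in0 OR in1))
g6 = in2 XOR g5 = in2 XOR (in1 XOR (in0 XOR (in0 OR in1)))
g7 = in2 OR g6 = in2 OR (in2 XOR (in1 XOR (in0 XOR (in0 OR in1))))

in2 OR (in2 XOR (in1 XOR (in0 XOR (in0 OR in1))))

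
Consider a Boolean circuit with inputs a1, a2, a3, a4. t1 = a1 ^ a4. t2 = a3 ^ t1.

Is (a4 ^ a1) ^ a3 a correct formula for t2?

Yes

t1 = a1 ^ a4
t2 = a3 ^ t1 = a3 ^ (a1 ^ a4)
At a1=0, a2=0, a3=0, a4=0: circuit gives 0, formula gives 0.
At a1=0, a2=0, a3=0, a4=1: circuit gives 1, formula gives 1.
Agrees on all 16 inputs.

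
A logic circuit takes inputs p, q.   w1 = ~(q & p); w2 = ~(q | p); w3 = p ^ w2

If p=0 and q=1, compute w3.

0

w2 = ~(1 | 0) = 0
w3 = 0 ^ 0 = 0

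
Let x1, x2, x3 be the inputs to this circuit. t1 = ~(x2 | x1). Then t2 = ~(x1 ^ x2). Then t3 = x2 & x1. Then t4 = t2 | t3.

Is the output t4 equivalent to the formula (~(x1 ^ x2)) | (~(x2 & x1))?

No

t2 = ~(x1 ^ x2)
t3 = x2 & x1
t4 = t2 | t3 = (~(x1 ^ x2)) | (x2 & x1)
At x1=0, x2=1, x3=0: circuit gives 0, formula gives 1.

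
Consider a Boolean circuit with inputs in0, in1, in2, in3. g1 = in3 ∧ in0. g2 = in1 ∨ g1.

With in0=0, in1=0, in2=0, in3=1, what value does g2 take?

0

g1 = 1 ∧ 0 = 0
g2 = 0 ∨ 0 = 0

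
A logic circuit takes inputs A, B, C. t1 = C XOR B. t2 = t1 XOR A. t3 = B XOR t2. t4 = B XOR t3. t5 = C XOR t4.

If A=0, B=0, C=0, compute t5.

0

t1 = 0 XOR 0 = 0
t2 = 0 XOR 0 = 0
t3 = 0 XOR 0 = 0
t4 = 0 XOR 0 = 0
t5 = 0 XOR 0 = 0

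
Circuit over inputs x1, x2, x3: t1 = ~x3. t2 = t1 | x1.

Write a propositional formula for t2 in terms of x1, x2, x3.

t1 = ~x3
t2 = t1 | x1 = ~x3 | x1

~x3 | x1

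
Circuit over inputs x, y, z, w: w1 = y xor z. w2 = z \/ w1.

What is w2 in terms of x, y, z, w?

z \/ (y xor z)

w1 = y xor z
w2 = z \/ w1 = z \/ (y xor z)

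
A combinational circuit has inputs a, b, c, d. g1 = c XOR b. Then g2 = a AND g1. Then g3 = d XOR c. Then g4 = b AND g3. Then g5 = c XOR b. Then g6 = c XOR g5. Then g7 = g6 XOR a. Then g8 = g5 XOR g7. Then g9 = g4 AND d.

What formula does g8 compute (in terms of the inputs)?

g5 = c XOR b
g6 = c XOR g5 = c XOR (c XOR b)
g7 = g6 XOR a = (c XOR (c XOR b)) XOR a
g8 = g5 XOR g7 = (c XOR b) XOR ((c XOR (c XOR b)) XOR a)

(c XOR b) XOR ((c XOR (c XOR b)) XOR a)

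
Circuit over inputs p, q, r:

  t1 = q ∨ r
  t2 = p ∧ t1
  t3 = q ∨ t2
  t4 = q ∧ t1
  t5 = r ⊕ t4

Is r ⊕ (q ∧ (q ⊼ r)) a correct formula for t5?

t1 = q ∨ r
t4 = q ∧ t1 = q ∧ (q ∨ r)
t5 = r ⊕ t4 = r ⊕ (q ∧ (q ∨ r))
At p=0, q=1, r=1: circuit gives 0, formula gives 1.

No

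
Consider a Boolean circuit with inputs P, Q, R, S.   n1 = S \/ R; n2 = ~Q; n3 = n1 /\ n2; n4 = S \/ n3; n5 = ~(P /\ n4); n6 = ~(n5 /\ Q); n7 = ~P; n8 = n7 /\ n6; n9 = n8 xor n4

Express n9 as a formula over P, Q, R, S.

n1 = S \/ R
n2 = ~Q
n3 = n1 /\ n2 = (S \/ R) /\ ~Q
n4 = S \/ n3 = S \/ ((S \/ R) /\ ~Q)
n5 = ~(P /\ n4) = ~(P /\ (S \/ ((S \/ R) /\ ~Q)))
n6 = ~(n5 /\ Q) = ~((~(P /\ (S \/ ((S \/ R) /\ ~Q)))) /\ Q)
n7 = ~P
n8 = n7 /\ n6 = ~P /\ (~((~(P /\ (S \/ ((S \/ R) /\ ~Q)))) /\ Q))
n9 = n8 xor n4 = (~P /\ (~((~(P /\ (S \/ ((S \/ R) /\ ~Q)))) /\ Q))) xor (S \/ ((S \/ R) /\ ~Q))

(~P /\ (~((~(P /\ (S \/ ((S \/ R) /\ ~Q)))) /\ Q))) xor (S \/ ((S \/ R) /\ ~Q))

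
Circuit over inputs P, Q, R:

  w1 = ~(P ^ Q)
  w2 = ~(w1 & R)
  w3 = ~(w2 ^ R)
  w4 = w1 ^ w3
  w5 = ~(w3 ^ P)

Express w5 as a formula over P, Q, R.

~((~((~((~(P ^ Q)) & R)) ^ R)) ^ P)

w1 = ~(P ^ Q)
w2 = ~(w1 & R) = ~((~(P ^ Q)) & R)
w3 = ~(w2 ^ R) = ~((~((~(P ^ Q)) & R)) ^ R)
w5 = ~(w3 ^ P) = ~((~((~((~(P ^ Q)) & R)) ^ R)) ^ P)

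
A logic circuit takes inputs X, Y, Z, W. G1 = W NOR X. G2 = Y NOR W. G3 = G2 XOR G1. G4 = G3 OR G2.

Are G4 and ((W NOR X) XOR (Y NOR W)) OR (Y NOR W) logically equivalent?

G1 = W NOR X
G2 = Y NOR W
G3 = G2 XOR G1 = (Y NOR W) XOR (W NOR X)
G4 = G3 OR G2 = ((Y NOR W) XOR (W NOR X)) OR (Y NOR W)
At X=0, Y=0, Z=0, W=1: circuit gives 0, formula gives 0.
At X=0, Y=0, Z=0, W=0: circuit gives 1, formula gives 1.
Agrees on all 16 inputs.

Yes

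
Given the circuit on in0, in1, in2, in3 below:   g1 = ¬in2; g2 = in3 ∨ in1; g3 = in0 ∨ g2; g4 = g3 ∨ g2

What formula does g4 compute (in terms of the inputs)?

(in0 ∨ (in3 ∨ in1)) ∨ (in3 ∨ in1)

g2 = in3 ∨ in1
g3 = in0 ∨ g2 = in0 ∨ (in3 ∨ in1)
g4 = g3 ∨ g2 = (in0 ∨ (in3 ∨ in1)) ∨ (in3 ∨ in1)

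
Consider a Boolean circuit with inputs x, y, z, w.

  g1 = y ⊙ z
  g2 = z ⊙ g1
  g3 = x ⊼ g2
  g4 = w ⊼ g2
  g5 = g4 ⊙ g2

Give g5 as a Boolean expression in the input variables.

g1 = y ⊙ z
g2 = z ⊙ g1 = z ⊙ (y ⊙ z)
g4 = w ⊼ g2 = w ⊼ (z ⊙ (y ⊙ z))
g5 = g4 ⊙ g2 = (w ⊼ (z ⊙ (y ⊙ z))) ⊙ (z ⊙ (y ⊙ z))

(w ⊼ (z ⊙ (y ⊙ z))) ⊙ (z ⊙ (y ⊙ z))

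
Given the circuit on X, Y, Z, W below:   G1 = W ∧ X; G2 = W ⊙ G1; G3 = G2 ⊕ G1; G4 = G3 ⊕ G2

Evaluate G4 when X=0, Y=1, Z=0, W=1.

G1 = 1 ∧ 0 = 0
G2 = 1 ⊙ 0 = 0
G3 = 0 ⊕ 0 = 0
G4 = 0 ⊕ 0 = 0

0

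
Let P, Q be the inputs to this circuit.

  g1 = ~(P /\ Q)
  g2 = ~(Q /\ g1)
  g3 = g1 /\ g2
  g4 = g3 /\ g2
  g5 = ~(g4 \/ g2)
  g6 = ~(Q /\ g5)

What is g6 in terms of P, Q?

g1 = ~(P /\ Q)
g2 = ~(Q /\ g1) = ~(Q /\ (~(P /\ Q)))
g3 = g1 /\ g2 = (~(P /\ Q)) /\ (~(Q /\ (~(P /\ Q))))
g4 = g3 /\ g2 = ((~(P /\ Q)) /\ (~(Q /\ (~(P /\ Q))))) /\ (~(Q /\ (~(P /\ Q))))
g5 = ~(g4 \/ g2) = ~((((~(P /\ Q)) /\ (~(Q /\ (~(P /\ Q))))) /\ (~(Q /\ (~(P /\ Q))))) \/ (~(Q /\ (~(P /\ Q)))))
g6 = ~(Q /\ g5) = ~(Q /\ (~((((~(P /\ Q)) /\ (~(Q /\ (~(P /\ Q))))) /\ (~(Q /\ (~(P /\ Q))))) \/ (~(Q /\ (~(P /\ Q)))))))

~(Q /\ (~((((~(P /\ Q)) /\ (~(Q /\ (~(P /\ Q))))) /\ (~(Q /\ (~(P /\ Q))))) \/ (~(Q /\ (~(P /\ Q)))))))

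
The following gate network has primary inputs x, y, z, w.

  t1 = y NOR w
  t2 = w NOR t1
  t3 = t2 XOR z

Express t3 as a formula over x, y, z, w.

t1 = y NOR w
t2 = w NOR t1 = w NOR (y NOR w)
t3 = t2 XOR z = (w NOR (y NOR w)) XOR z

(w NOR (y NOR w)) XOR z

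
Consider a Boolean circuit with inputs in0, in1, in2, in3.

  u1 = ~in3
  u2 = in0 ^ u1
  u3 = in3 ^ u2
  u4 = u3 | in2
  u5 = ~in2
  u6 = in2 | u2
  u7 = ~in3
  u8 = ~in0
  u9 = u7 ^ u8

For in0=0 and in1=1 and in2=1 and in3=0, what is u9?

u7 = ~0 = 1
u8 = ~0 = 1
u9 = 1 ^ 1 = 0

0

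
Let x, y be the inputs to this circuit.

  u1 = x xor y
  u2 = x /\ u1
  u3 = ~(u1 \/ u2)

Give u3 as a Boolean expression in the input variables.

u1 = x xor y
u2 = x /\ u1 = x /\ (x xor y)
u3 = ~(u1 \/ u2) = ~((x xor y) \/ (x /\ (x xor y)))

~((x xor y) \/ (x /\ (x xor y)))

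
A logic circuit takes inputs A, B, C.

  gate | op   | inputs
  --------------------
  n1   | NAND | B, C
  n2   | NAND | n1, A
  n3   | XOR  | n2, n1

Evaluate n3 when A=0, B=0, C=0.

n1 = 0 NAND 0 = 1
n2 = 1 NAND 0 = 1
n3 = 1 XOR 1 = 0

0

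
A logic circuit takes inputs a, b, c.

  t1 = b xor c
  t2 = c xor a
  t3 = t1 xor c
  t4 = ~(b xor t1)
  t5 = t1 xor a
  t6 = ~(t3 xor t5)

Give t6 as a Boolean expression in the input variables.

~(((b xor c) xor c) xor ((b xor c) xor a))

t1 = b xor c
t3 = t1 xor c = (b xor c) xor c
t5 = t1 xor a = (b xor c) xor a
t6 = ~(t3 xor t5) = ~(((b xor c) xor c) xor ((b xor c) xor a))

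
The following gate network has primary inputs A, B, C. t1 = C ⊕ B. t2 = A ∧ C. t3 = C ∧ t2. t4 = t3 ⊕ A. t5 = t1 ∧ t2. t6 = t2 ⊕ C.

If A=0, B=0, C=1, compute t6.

1

t2 = 0 ∧ 1 = 0
t6 = 0 ⊕ 1 = 1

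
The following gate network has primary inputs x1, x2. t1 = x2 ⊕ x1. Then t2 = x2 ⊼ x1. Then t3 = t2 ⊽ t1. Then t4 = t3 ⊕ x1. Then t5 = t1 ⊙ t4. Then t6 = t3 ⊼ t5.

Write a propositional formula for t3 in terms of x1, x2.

(x2 ⊼ x1) ⊽ (x2 ⊕ x1)

t1 = x2 ⊕ x1
t2 = x2 ⊼ x1
t3 = t2 ⊽ t1 = (x2 ⊼ x1) ⊽ (x2 ⊕ x1)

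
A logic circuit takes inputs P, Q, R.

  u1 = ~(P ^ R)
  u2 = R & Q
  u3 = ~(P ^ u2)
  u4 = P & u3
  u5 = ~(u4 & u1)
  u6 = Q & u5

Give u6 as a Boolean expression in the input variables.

Q & (~((P & (~(P ^ (R & Q)))) & (~(P ^ R))))

u1 = ~(P ^ R)
u2 = R & Q
u3 = ~(P ^ u2) = ~(P ^ (R & Q))
u4 = P & u3 = P & (~(P ^ (R & Q)))
u5 = ~(u4 & u1) = ~((P & (~(P ^ (R & Q)))) & (~(P ^ R)))
u6 = Q & u5 = Q & (~((P & (~(P ^ (R & Q)))) & (~(P ^ R))))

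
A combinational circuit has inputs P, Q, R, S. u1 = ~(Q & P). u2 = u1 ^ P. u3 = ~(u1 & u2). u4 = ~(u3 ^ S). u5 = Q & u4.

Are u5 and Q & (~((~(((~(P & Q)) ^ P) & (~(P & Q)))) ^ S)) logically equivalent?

u1 = ~(Q & P)
u2 = u1 ^ P = (~(Q & P)) ^ P
u3 = ~(u1 & u2) = ~((~(Q & P)) & ((~(Q & P)) ^ P))
u4 = ~(u3 ^ S) = ~((~((~(Q & P)) & ((~(Q & P)) ^ P))) ^ S)
u5 = Q & u4 = Q & (~((~((~(Q & P)) & ((~(Q & P)) ^ P))) ^ S))
At P=0, Q=0, R=0, S=0: circuit gives 0, formula gives 0.
At P=0, Q=1, R=0, S=0: circuit gives 1, formula gives 1.
Agrees on all 16 inputs.

Yes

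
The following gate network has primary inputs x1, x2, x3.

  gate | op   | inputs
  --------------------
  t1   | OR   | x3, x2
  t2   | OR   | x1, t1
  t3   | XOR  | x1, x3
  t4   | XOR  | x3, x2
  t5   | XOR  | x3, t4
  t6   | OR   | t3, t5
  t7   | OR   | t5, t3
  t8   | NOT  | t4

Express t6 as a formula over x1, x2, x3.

t3 = x1 XOR x3
t4 = x3 XOR x2
t5 = x3 XOR t4 = x3 XOR (x3 XOR x2)
t6 = t3 OR t5 = (x1 XOR x3) OR (x3 XOR (x3 XOR x2))

(x1 XOR x3) OR (x3 XOR (x3 XOR x2))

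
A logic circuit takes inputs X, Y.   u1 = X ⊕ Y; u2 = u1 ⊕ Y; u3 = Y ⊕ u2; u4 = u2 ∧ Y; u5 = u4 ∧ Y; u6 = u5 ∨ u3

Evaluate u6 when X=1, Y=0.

u1 = 1 ⊕ 0 = 1
u2 = 1 ⊕ 0 = 1
u3 = 0 ⊕ 1 = 1
u4 = 1 ∧ 0 = 0
u5 = 0 ∧ 0 = 0
u6 = 0 ∨ 1 = 1

1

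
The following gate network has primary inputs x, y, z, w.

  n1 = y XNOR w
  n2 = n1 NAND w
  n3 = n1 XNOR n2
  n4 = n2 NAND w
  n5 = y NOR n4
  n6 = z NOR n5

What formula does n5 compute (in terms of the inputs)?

y NOR (((y XNOR w) NAND w) NAND w)

n1 = y XNOR w
n2 = n1 NAND w = (y XNOR w) NAND w
n4 = n2 NAND w = ((y XNOR w) NAND w) NAND w
n5 = y NOR n4 = y NOR (((y XNOR w) NAND w) NAND w)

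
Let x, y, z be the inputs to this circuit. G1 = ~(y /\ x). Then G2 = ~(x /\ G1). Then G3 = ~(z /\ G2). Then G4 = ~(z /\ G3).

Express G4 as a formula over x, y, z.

~(z /\ (~(z /\ (~(x /\ (~(y /\ x)))))))

G1 = ~(y /\ x)
G2 = ~(x /\ G1) = ~(x /\ (~(y /\ x)))
G3 = ~(z /\ G2) = ~(z /\ (~(x /\ (~(y /\ x)))))
G4 = ~(z /\ G3) = ~(z /\ (~(z /\ (~(x /\ (~(y /\ x)))))))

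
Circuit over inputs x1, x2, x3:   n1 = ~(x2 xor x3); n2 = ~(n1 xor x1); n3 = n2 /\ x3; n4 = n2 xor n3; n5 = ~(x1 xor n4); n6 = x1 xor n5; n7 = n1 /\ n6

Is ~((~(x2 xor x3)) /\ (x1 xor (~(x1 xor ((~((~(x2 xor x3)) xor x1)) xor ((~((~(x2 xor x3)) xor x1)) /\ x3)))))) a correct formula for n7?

n1 = ~(x2 xor x3)
n2 = ~(n1 xor x1) = ~((~(x2 xor x3)) xor x1)
n3 = n2 /\ x3 = (~((~(x2 xor x3)) xor x1)) /\ x3
n4 = n2 xor n3 = (~((~(x2 xor x3)) xor x1)) xor ((~((~(x2 xor x3)) xor x1)) /\ x3)
n5 = ~(x1 xor n4) = ~(x1 xor ((~((~(x2 xor x3)) xor x1)) xor ((~((~(x2 xor x3)) xor x1)) /\ x3)))
n6 = x1 xor n5 = x1 xor (~(x1 xor ((~((~(x2 xor x3)) xor x1)) xor ((~((~(x2 xor x3)) xor x1)) /\ x3))))
n7 = n1 /\ n6 = (~(x2 xor x3)) /\ (x1 xor (~(x1 xor ((~((~(x2 xor x3)) xor x1)) xor ((~((~(x2 xor x3)) xor x1)) /\ x3)))))
At x1=0, x2=0, x3=0: circuit gives 1, formula gives 0.

No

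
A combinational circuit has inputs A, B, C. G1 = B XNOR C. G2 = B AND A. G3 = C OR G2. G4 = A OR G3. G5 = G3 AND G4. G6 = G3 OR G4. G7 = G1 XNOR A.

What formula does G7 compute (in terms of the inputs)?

(B XNOR C) XNOR A

G1 = B XNOR C
G7 = G1 XNOR A = (B XNOR C) XNOR A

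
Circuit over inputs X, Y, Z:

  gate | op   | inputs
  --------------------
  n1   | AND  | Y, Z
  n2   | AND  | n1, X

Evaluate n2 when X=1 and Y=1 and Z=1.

n1 = 1 AND 1 = 1
n2 = 1 AND 1 = 1

1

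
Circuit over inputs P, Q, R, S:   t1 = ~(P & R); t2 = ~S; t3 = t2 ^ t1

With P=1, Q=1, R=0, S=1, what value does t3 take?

1

t1 = ~(1 & 0) = 1
t2 = ~1 = 0
t3 = 0 ^ 1 = 1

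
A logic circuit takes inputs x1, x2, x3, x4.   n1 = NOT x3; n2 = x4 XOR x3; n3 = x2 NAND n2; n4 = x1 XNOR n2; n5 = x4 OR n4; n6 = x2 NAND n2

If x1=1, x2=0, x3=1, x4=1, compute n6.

n2 = 1 XOR 1 = 0
n6 = 0 NAND 0 = 1

1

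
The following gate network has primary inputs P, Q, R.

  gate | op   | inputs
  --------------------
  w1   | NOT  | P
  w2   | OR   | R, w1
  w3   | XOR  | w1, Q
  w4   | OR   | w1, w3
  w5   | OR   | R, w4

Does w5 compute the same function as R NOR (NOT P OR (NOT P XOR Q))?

No

w1 = NOT P
w3 = w1 XOR Q = NOT P XOR Q
w4 = w1 OR w3 = NOT P OR (NOT P XOR Q)
w5 = R OR w4 = R OR (NOT P OR (NOT P XOR Q))
At P=0, Q=0, R=0: circuit gives 1, formula gives 0.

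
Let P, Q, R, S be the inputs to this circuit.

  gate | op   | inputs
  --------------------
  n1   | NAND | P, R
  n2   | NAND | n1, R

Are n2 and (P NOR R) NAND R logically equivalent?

No

n1 = P NAND R
n2 = n1 NAND R = (P NAND R) NAND R
At P=0, Q=0, R=1, S=0: circuit gives 0, formula gives 1.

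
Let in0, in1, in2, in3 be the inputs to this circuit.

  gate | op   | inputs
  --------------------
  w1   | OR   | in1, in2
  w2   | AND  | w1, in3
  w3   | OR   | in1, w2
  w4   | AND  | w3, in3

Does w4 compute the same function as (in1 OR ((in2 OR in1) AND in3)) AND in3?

w1 = in1 OR in2
w2 = w1 AND in3 = (in1 OR in2) AND in3
w3 = in1 OR w2 = in1 OR ((in1 OR in2) AND in3)
w4 = w3 AND in3 = (in1 OR ((in1 OR in2) AND in3)) AND in3
At in0=0, in1=0, in2=0, in3=0: circuit gives 0, formula gives 0.
At in0=0, in1=0, in2=1, in3=1: circuit gives 1, formula gives 1.
Agrees on all 16 inputs.

Yes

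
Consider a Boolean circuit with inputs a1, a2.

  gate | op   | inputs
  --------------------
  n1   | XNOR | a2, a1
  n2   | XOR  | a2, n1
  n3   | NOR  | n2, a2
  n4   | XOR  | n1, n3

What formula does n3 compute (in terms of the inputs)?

n1 = a2 XNOR a1
n2 = a2 XOR n1 = a2 XOR (a2 XNOR a1)
n3 = n2 NOR a2 = (a2 XOR (a2 XNOR a1)) NOR a2

(a2 XOR (a2 XNOR a1)) NOR a2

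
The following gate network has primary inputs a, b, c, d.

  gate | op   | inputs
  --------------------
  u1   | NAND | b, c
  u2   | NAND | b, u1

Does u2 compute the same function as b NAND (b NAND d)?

u1 = b NAND c
u2 = b NAND u1 = b NAND (b NAND c)
At a=0, b=1, c=0, d=1: circuit gives 0, formula gives 1.

No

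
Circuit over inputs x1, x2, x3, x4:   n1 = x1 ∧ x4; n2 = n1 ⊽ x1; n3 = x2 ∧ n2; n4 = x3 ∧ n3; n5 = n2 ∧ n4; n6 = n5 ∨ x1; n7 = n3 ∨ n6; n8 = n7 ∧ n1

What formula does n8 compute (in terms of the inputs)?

((x2 ∧ ((x1 ∧ x4) ⊽ x1)) ∨ ((((x1 ∧ x4) ⊽ x1) ∧ (x3 ∧ (x2 ∧ ((x1 ∧ x4) ⊽ x1)))) ∨ x1)) ∧ (x1 ∧ x4)

n1 = x1 ∧ x4
n2 = n1 ⊽ x1 = (x1 ∧ x4) ⊽ x1
n3 = x2 ∧ n2 = x2 ∧ ((x1 ∧ x4) ⊽ x1)
n4 = x3 ∧ n3 = x3 ∧ (x2 ∧ ((x1 ∧ x4) ⊽ x1))
n5 = n2 ∧ n4 = ((x1 ∧ x4) ⊽ x1) ∧ (x3 ∧ (x2 ∧ ((x1 ∧ x4) ⊽ x1)))
n6 = n5 ∨ x1 = (((x1 ∧ x4) ⊽ x1) ∧ (x3 ∧ (x2 ∧ ((x1 ∧ x4) ⊽ x1)))) ∨ x1
n7 = n3 ∨ n6 = (x2 ∧ ((x1 ∧ x4) ⊽ x1)) ∨ ((((x1 ∧ x4) ⊽ x1) ∧ (x3 ∧ (x2 ∧ ((x1 ∧ x4) ⊽ x1)))) ∨ x1)
n8 = n7 ∧ n1 = ((x2 ∧ ((x1 ∧ x4) ⊽ x1)) ∨ ((((x1 ∧ x4) ⊽ x1) ∧ (x3 ∧ (x2 ∧ ((x1 ∧ x4) ⊽ x1)))) ∨ x1)) ∧ (x1 ∧ x4)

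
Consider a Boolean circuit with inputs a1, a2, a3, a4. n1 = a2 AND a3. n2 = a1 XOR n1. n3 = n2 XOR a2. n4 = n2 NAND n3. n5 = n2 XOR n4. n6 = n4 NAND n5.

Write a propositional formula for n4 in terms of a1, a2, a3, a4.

(a1 XOR (a2 AND a3)) NAND ((a1 XOR (a2 AND a3)) XOR a2)

n1 = a2 AND a3
n2 = a1 XOR n1 = a1 XOR (a2 AND a3)
n3 = n2 XOR a2 = (a1 XOR (a2 AND a3)) XOR a2
n4 = n2 NAND n3 = (a1 XOR (a2 AND a3)) NAND ((a1 XOR (a2 AND a3)) XOR a2)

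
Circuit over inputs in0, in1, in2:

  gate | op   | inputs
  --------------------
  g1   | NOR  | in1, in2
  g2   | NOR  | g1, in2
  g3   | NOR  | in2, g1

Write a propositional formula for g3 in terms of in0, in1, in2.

g1 = in1 NOR in2
g3 = in2 NOR g1 = in2 NOR (in1 NOR in2)

in2 NOR (in1 NOR in2)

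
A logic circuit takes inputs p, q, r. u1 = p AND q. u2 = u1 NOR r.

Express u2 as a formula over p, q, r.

u1 = p AND q
u2 = u1 NOR r = (p AND q) NOR r

(p AND q) NOR r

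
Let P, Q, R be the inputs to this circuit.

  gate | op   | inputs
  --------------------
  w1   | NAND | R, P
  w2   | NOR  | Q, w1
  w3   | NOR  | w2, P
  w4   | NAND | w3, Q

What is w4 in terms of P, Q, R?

((Q NOR (R NAND P)) NOR P) NAND Q

w1 = R NAND P
w2 = Q NOR w1 = Q NOR (R NAND P)
w3 = w2 NOR P = (Q NOR (R NAND P)) NOR P
w4 = w3 NAND Q = ((Q NOR (R NAND P)) NOR P) NAND Q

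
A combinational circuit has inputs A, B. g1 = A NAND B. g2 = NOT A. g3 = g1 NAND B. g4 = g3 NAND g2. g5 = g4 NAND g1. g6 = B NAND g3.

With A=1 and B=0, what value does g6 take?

g1 = 1 NAND 0 = 1
g3 = 1 NAND 0 = 1
g6 = 0 NAND 1 = 1

1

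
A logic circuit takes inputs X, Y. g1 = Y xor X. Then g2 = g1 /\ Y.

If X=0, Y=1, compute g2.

1

g1 = 1 xor 0 = 1
g2 = 1 /\ 1 = 1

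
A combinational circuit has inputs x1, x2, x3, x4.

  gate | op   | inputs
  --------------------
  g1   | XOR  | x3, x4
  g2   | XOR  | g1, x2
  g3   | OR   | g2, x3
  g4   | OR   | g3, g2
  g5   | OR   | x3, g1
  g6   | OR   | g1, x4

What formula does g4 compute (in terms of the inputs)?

g1 = x3 XOR x4
g2 = g1 XOR x2 = (x3 XOR x4) XOR x2
g3 = g2 OR x3 = ((x3 XOR x4) XOR x2) OR x3
g4 = g3 OR g2 = (((x3 XOR x4) XOR x2) OR x3) OR ((x3 XOR x4) XOR x2)

(((x3 XOR x4) XOR x2) OR x3) OR ((x3 XOR x4) XOR x2)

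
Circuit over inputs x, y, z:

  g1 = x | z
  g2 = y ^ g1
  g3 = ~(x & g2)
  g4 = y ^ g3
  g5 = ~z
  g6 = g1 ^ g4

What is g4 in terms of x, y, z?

g1 = x | z
g2 = y ^ g1 = y ^ (x | z)
g3 = ~(x & g2) = ~(x & (y ^ (x | z)))
g4 = y ^ g3 = y ^ (~(x & (y ^ (x | z))))

y ^ (~(x & (y ^ (x | z))))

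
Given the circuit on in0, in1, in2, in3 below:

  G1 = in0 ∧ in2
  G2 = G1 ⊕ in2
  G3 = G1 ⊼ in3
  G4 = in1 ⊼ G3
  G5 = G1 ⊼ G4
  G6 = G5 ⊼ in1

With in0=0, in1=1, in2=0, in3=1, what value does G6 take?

0

G1 = 0 ∧ 0 = 0
G3 = 0 ⊼ 1 = 1
G4 = 1 ⊼ 1 = 0
G5 = 0 ⊼ 0 = 1
G6 = 1 ⊼ 1 = 0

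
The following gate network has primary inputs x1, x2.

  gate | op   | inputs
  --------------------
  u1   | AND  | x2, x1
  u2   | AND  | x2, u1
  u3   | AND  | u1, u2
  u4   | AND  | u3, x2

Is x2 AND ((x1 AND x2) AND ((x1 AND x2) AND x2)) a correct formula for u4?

u1 = x2 AND x1
u2 = x2 AND u1 = x2 AND (x2 AND x1)
u3 = u1 AND u2 = (x2 AND x1) AND (x2 AND (x2 AND x1))
u4 = u3 AND x2 = ((x2 AND x1) AND (x2 AND (x2 AND x1))) AND x2
At x1=0, x2=0: circuit gives 0, formula gives 0.
At x1=1, x2=1: circuit gives 1, formula gives 1.
Agrees on all 4 inputs.

Yes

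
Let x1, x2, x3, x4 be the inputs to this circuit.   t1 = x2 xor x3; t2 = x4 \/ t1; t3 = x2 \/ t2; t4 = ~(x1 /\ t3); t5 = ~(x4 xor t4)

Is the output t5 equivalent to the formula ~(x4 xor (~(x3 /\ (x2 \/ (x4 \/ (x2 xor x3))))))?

No

t1 = x2 xor x3
t2 = x4 \/ t1 = x4 \/ (x2 xor x3)
t3 = x2 \/ t2 = x2 \/ (x4 \/ (x2 xor x3))
t4 = ~(x1 /\ t3) = ~(x1 /\ (x2 \/ (x4 \/ (x2 xor x3))))
t5 = ~(x4 xor t4) = ~(x4 xor (~(x1 /\ (x2 \/ (x4 \/ (x2 xor x3))))))
At x1=0, x2=0, x3=1, x4=0: circuit gives 0, formula gives 1.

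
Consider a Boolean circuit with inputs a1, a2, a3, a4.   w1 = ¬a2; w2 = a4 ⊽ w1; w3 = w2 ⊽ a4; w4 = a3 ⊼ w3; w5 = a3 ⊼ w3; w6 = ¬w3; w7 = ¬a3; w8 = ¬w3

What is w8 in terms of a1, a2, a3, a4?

w1 = ¬a2
w2 = a4 ⊽ w1 = a4 ⊽ ¬a2
w3 = w2 ⊽ a4 = (a4 ⊽ ¬a2) ⊽ a4
w8 = ¬w3 = ¬((a4 ⊽ ¬a2) ⊽ a4)

¬((a4 ⊽ ¬a2) ⊽ a4)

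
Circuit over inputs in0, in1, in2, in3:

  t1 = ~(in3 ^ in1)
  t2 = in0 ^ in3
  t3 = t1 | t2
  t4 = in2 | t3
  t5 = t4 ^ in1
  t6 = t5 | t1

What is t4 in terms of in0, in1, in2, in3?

in2 | ((~(in3 ^ in1)) | (in0 ^ in3))

t1 = ~(in3 ^ in1)
t2 = in0 ^ in3
t3 = t1 | t2 = (~(in3 ^ in1)) | (in0 ^ in3)
t4 = in2 | t3 = in2 | ((~(in3 ^ in1)) | (in0 ^ in3))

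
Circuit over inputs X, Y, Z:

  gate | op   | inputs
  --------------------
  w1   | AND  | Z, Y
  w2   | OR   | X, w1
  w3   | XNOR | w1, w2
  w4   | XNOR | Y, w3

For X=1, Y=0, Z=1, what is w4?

w1 = 1 AND 0 = 0
w2 = 1 OR 0 = 1
w3 = 0 XNOR 1 = 0
w4 = 0 XNOR 0 = 1

1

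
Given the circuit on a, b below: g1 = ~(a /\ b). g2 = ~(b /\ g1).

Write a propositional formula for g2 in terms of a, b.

~(b /\ (~(a /\ b)))

g1 = ~(a /\ b)
g2 = ~(b /\ g1) = ~(b /\ (~(a /\ b)))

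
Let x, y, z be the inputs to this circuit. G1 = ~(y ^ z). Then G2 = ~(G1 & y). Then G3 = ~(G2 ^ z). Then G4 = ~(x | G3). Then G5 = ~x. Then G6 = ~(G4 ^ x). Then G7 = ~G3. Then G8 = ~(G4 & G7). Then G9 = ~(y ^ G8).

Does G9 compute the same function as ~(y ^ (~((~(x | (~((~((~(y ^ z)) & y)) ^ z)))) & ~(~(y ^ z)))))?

No

G1 = ~(y ^ z)
G2 = ~(G1 & y) = ~((~(y ^ z)) & y)
G3 = ~(G2 ^ z) = ~((~((~(y ^ z)) & y)) ^ z)
G4 = ~(x | G3) = ~(x | (~((~((~(y ^ z)) & y)) ^ z)))
G7 = ~G3 = ~(~((~((~(y ^ z)) & y)) ^ z))
G8 = ~(G4 & G7) = ~((~(x | (~((~((~(y ^ z)) & y)) ^ z)))) & ~(~((~((~(y ^ z)) & y)) ^ z)))
G9 = ~(y ^ G8) = ~(y ^ (~((~(x | (~((~((~(y ^ z)) & y)) ^ z)))) & ~(~((~((~(y ^ z)) & y)) ^ z)))))
At x=0, y=0, z=0: circuit gives 1, formula gives 0.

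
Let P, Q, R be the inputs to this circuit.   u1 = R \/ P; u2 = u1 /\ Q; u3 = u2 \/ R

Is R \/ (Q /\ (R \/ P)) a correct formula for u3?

u1 = R \/ P
u2 = u1 /\ Q = (R \/ P) /\ Q
u3 = u2 \/ R = ((R \/ P) /\ Q) \/ R
At P=0, Q=0, R=0: circuit gives 0, formula gives 0.
At P=0, Q=0, R=1: circuit gives 1, formula gives 1.
Agrees on all 8 inputs.

Yes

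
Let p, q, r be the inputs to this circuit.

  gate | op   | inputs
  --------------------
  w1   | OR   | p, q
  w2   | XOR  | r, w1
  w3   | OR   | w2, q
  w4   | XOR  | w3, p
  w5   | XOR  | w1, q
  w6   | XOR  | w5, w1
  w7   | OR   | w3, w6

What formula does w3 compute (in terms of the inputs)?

w1 = p OR q
w2 = r XOR w1 = r XOR (p OR q)
w3 = w2 OR q = (r XOR (p OR q)) OR q

(r XOR (p OR q)) OR q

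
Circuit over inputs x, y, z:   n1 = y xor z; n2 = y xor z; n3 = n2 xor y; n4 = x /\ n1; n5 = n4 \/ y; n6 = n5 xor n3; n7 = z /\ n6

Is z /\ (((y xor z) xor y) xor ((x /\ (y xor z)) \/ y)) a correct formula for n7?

Yes

n1 = y xor z
n2 = y xor z
n3 = n2 xor y = (y xor z) xor y
n4 = x /\ n1 = x /\ (y xor z)
n5 = n4 \/ y = (x /\ (y xor z)) \/ y
n6 = n5 xor n3 = ((x /\ (y xor z)) \/ y) xor ((y xor z) xor y)
n7 = z /\ n6 = z /\ (((x /\ (y xor z)) \/ y) xor ((y xor z) xor y))
At x=0, y=0, z=0: circuit gives 0, formula gives 0.
At x=0, y=0, z=1: circuit gives 1, formula gives 1.
Agrees on all 8 inputs.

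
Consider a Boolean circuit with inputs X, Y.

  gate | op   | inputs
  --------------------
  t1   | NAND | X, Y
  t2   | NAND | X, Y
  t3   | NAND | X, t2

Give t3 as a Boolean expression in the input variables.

X NAND (X NAND Y)

t2 = X NAND Y
t3 = X NAND t2 = X NAND (X NAND Y)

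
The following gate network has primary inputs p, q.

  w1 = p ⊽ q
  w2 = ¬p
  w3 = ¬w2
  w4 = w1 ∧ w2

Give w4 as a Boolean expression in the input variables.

(p ⊽ q) ∧ ¬p

w1 = p ⊽ q
w2 = ¬p
w4 = w1 ∧ w2 = (p ⊽ q) ∧ ¬p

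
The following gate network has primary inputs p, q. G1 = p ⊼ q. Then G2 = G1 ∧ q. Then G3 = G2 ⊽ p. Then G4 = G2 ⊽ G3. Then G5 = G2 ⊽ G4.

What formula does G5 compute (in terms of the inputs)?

((p ⊼ q) ∧ q) ⊽ (((p ⊼ q) ∧ q) ⊽ (((p ⊼ q) ∧ q) ⊽ p))

G1 = p ⊼ q
G2 = G1 ∧ q = (p ⊼ q) ∧ q
G3 = G2 ⊽ p = ((p ⊼ q) ∧ q) ⊽ p
G4 = G2 ⊽ G3 = ((p ⊼ q) ∧ q) ⊽ (((p ⊼ q) ∧ q) ⊽ p)
G5 = G2 ⊽ G4 = ((p ⊼ q) ∧ q) ⊽ (((p ⊼ q) ∧ q) ⊽ (((p ⊼ q) ∧ q) ⊽ p))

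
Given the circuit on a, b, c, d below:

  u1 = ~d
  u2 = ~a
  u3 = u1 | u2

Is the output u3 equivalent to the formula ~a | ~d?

Yes

u1 = ~d
u2 = ~a
u3 = u1 | u2 = ~d | ~a
At a=1, b=0, c=0, d=1: circuit gives 0, formula gives 0.
At a=0, b=0, c=0, d=0: circuit gives 1, formula gives 1.
Agrees on all 16 inputs.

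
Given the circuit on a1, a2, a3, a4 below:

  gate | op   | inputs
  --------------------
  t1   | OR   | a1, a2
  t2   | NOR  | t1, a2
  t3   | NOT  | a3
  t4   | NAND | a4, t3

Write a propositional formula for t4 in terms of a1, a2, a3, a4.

t3 = NOT a3
t4 = a4 NAND t3 = a4 NAND NOT a3

a4 NAND NOT a3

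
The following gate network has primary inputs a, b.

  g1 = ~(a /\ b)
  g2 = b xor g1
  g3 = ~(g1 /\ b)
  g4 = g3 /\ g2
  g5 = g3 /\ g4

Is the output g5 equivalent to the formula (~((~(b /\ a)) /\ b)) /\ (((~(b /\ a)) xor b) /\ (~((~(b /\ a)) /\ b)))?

Yes

g1 = ~(a /\ b)
g2 = b xor g1 = b xor (~(a /\ b))
g3 = ~(g1 /\ b) = ~((~(a /\ b)) /\ b)
g4 = g3 /\ g2 = (~((~(a /\ b)) /\ b)) /\ (b xor (~(a /\ b)))
g5 = g3 /\ g4 = (~((~(a /\ b)) /\ b)) /\ ((~((~(a /\ b)) /\ b)) /\ (b xor (~(a /\ b))))
At a=0, b=1: circuit gives 0, formula gives 0.
At a=0, b=0: circuit gives 1, formula gives 1.
Agrees on all 4 inputs.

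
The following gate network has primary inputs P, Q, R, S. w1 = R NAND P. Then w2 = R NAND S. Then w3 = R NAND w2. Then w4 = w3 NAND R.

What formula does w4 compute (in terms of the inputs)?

(R NAND (R NAND S)) NAND R

w2 = R NAND S
w3 = R NAND w2 = R NAND (R NAND S)
w4 = w3 NAND R = (R NAND (R NAND S)) NAND R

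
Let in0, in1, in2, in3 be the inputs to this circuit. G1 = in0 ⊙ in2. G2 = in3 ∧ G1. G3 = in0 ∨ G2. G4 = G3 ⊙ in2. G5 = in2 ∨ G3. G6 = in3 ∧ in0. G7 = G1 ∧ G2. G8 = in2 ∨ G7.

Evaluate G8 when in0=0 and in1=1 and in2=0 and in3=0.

G1 = 0 ⊙ 0 = 1
G2 = 0 ∧ 1 = 0
G7 = 1 ∧ 0 = 0
G8 = 0 ∨ 0 = 0

0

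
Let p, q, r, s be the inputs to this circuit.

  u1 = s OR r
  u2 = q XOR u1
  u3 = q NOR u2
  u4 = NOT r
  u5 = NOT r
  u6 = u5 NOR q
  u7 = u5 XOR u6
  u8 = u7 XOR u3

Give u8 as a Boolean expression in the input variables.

u1 = s OR r
u2 = q XOR u1 = q XOR (s OR r)
u3 = q NOR u2 = q NOR (q XOR (s OR r))
u5 = NOT r
u6 = u5 NOR q = NOT r NOR q
u7 = u5 XOR u6 = NOT r XOR (NOT r NOR q)
u8 = u7 XOR u3 = (NOT r XOR (NOT r NOR q)) XOR (q NOR (q XOR (s OR r)))

(NOT r XOR (NOT r NOR q)) XOR (q NOR (q XOR (s OR r)))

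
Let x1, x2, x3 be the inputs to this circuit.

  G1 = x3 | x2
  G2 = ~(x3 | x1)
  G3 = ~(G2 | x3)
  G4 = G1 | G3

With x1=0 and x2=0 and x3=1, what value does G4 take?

G1 = 1 | 0 = 1
G2 = ~(1 | 0) = 0
G3 = ~(0 | 1) = 0
G4 = 1 | 0 = 1

1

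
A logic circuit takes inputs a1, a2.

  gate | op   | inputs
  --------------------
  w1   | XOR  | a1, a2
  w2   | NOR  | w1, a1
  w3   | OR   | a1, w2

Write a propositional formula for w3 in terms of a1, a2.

w1 = a1 XOR a2
w2 = w1 NOR a1 = (a1 XOR a2) NOR a1
w3 = a1 OR w2 = a1 OR ((a1 XOR a2) NOR a1)

a1 OR ((a1 XOR a2) NOR a1)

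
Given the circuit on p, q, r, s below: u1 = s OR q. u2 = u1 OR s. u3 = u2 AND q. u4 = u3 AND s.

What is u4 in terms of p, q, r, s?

(((s OR q) OR s) AND q) AND s

u1 = s OR q
u2 = u1 OR s = (s OR q) OR s
u3 = u2 AND q = ((s OR q) OR s) AND q
u4 = u3 AND s = (((s OR q) OR s) AND q) AND s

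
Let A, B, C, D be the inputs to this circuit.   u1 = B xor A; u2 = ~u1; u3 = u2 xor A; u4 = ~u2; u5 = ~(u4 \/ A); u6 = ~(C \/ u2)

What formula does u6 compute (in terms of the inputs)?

u1 = B xor A
u2 = ~u1 = ~(B xor A)
u6 = ~(C \/ u2) = ~(C \/ ~(B xor A))

~(C \/ ~(B xor A))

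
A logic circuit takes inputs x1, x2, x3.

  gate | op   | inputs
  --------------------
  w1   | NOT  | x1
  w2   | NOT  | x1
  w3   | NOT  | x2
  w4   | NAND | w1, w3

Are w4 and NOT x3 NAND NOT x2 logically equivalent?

w1 = NOT x1
w3 = NOT x2
w4 = w1 NAND w3 = NOT x1 NAND NOT x2
At x1=0, x2=0, x3=1: circuit gives 0, formula gives 1.

No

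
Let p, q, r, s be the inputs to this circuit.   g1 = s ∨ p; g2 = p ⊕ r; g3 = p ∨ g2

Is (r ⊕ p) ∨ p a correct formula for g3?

g2 = p ⊕ r
g3 = p ∨ g2 = p ∨ (p ⊕ r)
At p=0, q=0, r=0, s=0: circuit gives 0, formula gives 0.
At p=0, q=0, r=1, s=0: circuit gives 1, formula gives 1.
Agrees on all 16 inputs.

Yes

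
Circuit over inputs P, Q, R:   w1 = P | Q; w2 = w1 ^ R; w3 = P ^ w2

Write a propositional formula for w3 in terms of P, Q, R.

P ^ ((P | Q) ^ R)

w1 = P | Q
w2 = w1 ^ R = (P | Q) ^ R
w3 = P ^ w2 = P ^ ((P | Q) ^ R)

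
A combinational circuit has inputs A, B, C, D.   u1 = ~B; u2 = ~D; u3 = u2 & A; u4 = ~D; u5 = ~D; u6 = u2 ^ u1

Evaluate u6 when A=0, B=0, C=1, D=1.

u1 = ~0 = 1
u2 = ~1 = 0
u6 = 0 ^ 1 = 1

1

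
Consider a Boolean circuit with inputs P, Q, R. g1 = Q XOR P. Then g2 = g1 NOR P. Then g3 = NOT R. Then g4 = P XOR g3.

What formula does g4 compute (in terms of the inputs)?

P XOR NOT R

g3 = NOT R
g4 = P XOR g3 = P XOR NOT R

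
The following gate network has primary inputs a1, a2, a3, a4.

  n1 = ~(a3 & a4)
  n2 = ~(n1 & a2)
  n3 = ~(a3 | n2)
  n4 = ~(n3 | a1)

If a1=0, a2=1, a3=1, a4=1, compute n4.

1

n1 = ~(1 & 1) = 0
n2 = ~(0 & 1) = 1
n3 = ~(1 | 1) = 0
n4 = ~(0 | 0) = 1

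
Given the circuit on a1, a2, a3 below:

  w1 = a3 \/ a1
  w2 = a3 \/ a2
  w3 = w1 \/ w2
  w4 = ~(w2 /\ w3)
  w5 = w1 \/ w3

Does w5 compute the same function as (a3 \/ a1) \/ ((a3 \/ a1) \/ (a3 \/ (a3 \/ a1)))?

w1 = a3 \/ a1
w2 = a3 \/ a2
w3 = w1 \/ w2 = (a3 \/ a1) \/ (a3 \/ a2)
w5 = w1 \/ w3 = (a3 \/ a1) \/ ((a3 \/ a1) \/ (a3 \/ a2))
At a1=0, a2=1, a3=0: circuit gives 1, formula gives 0.

No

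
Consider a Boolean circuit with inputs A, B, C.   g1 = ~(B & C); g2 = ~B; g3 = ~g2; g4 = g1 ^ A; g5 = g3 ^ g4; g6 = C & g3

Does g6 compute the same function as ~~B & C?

g2 = ~B
g3 = ~g2 = ~~B
g6 = C & g3 = C & ~~B
At A=0, B=0, C=0: circuit gives 0, formula gives 0.
At A=0, B=1, C=1: circuit gives 1, formula gives 1.
Agrees on all 8 inputs.

Yes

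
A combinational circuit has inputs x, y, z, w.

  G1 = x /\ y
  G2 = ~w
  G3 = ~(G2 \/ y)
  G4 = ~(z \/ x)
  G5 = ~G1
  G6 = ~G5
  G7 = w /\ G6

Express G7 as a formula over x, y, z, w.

G1 = x /\ y
G5 = ~G1 = ~(x /\ y)
G6 = ~G5 = ~~(x /\ y)
G7 = w /\ G6 = w /\ ~~(x /\ y)

w /\ ~~(x /\ y)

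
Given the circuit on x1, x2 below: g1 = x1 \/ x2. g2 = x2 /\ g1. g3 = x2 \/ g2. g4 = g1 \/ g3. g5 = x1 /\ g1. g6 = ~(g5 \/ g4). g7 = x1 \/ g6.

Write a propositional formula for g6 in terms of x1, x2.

g1 = x1 \/ x2
g2 = x2 /\ g1 = x2 /\ (x1 \/ x2)
g3 = x2 \/ g2 = x2 \/ (x2 /\ (x1 \/ x2))
g4 = g1 \/ g3 = (x1 \/ x2) \/ (x2 \/ (x2 /\ (x1 \/ x2)))
g5 = x1 /\ g1 = x1 /\ (x1 \/ x2)
g6 = ~(g5 \/ g4) = ~((x1 /\ (x1 \/ x2)) \/ ((x1 \/ x2) \/ (x2 \/ (x2 /\ (x1 \/ x2)))))

~((x1 /\ (x1 \/ x2)) \/ ((x1 \/ x2) \/ (x2 \/ (x2 /\ (x1 \/ x2)))))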